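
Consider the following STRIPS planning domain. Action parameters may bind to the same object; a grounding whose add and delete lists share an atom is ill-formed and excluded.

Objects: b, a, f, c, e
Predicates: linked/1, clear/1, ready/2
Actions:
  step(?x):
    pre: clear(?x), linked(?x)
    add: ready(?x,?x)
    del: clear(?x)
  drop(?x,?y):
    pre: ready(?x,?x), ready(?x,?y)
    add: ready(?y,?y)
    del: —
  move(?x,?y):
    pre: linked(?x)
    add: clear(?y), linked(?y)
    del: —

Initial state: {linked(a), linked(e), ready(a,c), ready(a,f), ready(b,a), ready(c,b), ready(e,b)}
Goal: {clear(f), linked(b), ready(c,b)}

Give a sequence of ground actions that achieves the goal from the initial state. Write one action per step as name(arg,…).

move(a,b); move(b,f)

1. move(a,b)  →  {clear(b), linked(a), linked(b), linked(e), ready(a,c), ready(a,f), ready(b,a), ready(c,b), ready(e,b)}
2. move(b,f)  →  {clear(b), clear(f), linked(a), linked(b), linked(e), linked(f), ready(a,c), ready(a,f), ready(b,a), ready(c,b), ready(e,b)}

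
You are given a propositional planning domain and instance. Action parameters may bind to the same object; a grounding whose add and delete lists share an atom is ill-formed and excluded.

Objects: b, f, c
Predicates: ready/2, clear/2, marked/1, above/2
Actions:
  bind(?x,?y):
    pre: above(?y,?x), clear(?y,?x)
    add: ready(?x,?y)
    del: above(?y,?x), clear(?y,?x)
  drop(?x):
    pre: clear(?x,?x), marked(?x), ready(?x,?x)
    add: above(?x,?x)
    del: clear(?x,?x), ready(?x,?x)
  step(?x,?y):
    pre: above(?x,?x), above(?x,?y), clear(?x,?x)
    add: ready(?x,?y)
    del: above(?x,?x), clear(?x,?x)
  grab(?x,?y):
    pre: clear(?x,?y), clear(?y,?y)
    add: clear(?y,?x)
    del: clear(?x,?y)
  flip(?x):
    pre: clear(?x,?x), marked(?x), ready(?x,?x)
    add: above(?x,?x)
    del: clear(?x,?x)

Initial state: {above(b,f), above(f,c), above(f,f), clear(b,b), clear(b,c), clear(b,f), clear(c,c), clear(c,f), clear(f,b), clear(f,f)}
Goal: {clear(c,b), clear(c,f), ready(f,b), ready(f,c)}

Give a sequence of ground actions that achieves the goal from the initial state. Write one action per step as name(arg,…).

1. bind(f,b)  →  {above(f,c), above(f,f), clear(b,b), clear(b,c), clear(c,c), clear(c,f), clear(f,b), clear(f,f), ready(f,b)}
2. step(f,c)  →  {above(f,c), clear(b,b), clear(b,c), clear(c,c), clear(c,f), clear(f,b), ready(f,b), ready(f,c)}
3. grab(b,c)  →  {above(f,c), clear(b,b), clear(c,b), clear(c,c), clear(c,f), clear(f,b), ready(f,b), ready(f,c)}

bind(f,b); step(f,c); grab(b,c)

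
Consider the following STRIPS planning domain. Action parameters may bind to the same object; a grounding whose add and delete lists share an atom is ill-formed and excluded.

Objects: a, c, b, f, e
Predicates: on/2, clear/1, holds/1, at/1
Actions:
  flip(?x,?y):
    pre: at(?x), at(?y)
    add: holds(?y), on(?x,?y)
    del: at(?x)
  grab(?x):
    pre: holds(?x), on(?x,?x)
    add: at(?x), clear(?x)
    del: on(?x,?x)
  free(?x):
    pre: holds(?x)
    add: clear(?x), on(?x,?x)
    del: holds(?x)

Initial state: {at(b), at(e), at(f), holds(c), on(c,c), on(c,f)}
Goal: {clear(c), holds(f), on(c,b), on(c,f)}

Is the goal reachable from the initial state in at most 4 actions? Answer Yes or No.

Yes

1. flip(f,f)  →  {at(b), at(e), holds(c), holds(f), on(c,c), on(c,f), on(f,f)}
2. grab(c)  →  {at(b), at(c), at(e), clear(c), holds(c), holds(f), on(c,f), on(f,f)}
3. flip(c,b)  →  {at(b), at(e), clear(c), holds(b), holds(c), holds(f), on(c,b), on(c,f), on(f,f)}
optimal plan length = 3; 3 ≤ 4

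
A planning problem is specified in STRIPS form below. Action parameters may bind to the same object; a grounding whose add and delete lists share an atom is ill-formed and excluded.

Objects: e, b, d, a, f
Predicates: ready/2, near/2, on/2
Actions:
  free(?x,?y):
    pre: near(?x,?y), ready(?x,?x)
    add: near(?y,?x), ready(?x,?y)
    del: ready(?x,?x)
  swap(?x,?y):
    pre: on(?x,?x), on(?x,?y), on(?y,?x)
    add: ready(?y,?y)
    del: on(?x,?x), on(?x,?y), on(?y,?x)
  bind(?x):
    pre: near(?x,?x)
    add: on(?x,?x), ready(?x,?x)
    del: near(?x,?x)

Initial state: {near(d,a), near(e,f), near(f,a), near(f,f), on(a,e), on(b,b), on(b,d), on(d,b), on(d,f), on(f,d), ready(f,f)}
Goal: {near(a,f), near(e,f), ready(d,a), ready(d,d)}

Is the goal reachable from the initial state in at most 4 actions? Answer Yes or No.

No

1. free(f,a)  →  {near(a,f), near(d,a), near(e,f), near(f,a), near(f,f), on(a,e), on(b,b), on(b,d), on(d,b), on(d,f), on(f,d), ready(f,a)}
2. swap(b,d)  →  {near(a,f), near(d,a), near(e,f), near(f,a), near(f,f), on(a,e), on(d,f), on(f,d), ready(d,d), ready(f,a)}
3. free(d,a)  →  {near(a,d), near(a,f), near(d,a), near(e,f), near(f,a), near(f,f), on(a,e), on(d,f), on(f,d), ready(d,a), ready(f,a)}
4. bind(f)  →  {near(a,d), near(a,f), near(d,a), near(e,f), near(f,a), on(a,e), on(d,f), on(f,d), on(f,f), ready(d,a), ready(f,a), ready(f,f)}
5. swap(f,d)  →  {near(a,d), near(a,f), near(d,a), near(e,f), near(f,a), on(a,e), ready(d,a), ready(d,d), ready(f,a), ready(f,f)}
optimal plan length = 5; 5 > 4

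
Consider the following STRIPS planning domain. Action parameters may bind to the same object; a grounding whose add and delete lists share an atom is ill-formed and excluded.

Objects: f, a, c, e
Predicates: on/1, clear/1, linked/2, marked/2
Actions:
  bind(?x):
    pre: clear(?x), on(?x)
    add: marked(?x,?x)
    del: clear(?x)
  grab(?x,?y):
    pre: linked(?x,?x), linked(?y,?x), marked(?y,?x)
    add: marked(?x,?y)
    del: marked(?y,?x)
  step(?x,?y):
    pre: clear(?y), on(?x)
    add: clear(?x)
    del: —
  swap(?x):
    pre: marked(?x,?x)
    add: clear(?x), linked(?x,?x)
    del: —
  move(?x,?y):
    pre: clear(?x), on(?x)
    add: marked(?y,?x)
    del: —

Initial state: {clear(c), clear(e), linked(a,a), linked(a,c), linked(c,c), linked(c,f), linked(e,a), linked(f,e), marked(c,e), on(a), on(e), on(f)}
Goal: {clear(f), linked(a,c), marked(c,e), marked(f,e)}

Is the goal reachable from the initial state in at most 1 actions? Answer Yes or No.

1. step(f,c)  →  {clear(c), clear(e), clear(f), linked(a,a), linked(a,c), linked(c,c), linked(c,f), linked(e,a), linked(f,e), marked(c,e), on(a), on(e), on(f)}
2. move(e,f)  →  {clear(c), clear(e), clear(f), linked(a,a), linked(a,c), linked(c,c), linked(c,f), linked(e,a), linked(f,e), marked(c,e), marked(f,e), on(a), on(e), on(f)}
optimal plan length = 2; 2 > 1

No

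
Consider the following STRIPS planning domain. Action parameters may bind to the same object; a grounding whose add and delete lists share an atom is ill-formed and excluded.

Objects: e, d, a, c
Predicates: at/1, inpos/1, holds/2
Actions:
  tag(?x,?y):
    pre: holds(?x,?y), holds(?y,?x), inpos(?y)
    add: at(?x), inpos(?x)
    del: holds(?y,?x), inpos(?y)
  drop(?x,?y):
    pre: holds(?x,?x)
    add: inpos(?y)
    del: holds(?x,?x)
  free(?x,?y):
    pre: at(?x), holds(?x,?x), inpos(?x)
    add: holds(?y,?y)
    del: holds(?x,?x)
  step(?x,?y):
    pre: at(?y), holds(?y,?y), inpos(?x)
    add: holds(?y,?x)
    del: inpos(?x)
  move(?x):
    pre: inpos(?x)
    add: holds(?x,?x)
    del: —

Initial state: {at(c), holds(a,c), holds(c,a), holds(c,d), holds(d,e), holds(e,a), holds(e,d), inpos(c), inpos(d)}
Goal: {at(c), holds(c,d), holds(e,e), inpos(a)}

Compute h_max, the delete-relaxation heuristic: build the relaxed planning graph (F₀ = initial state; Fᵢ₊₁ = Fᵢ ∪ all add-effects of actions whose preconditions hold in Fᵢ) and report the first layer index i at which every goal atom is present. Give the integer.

2

F0 = init (9 atoms)
F1 = F0 ∪ {at(a), at(e), holds(c,c), holds(d,d), inpos(a), inpos(e)}  (15 atoms)
F2 = F1 ∪ {at(d), holds(a,a), holds(c,e), holds(e,e)}  (19 atoms)
goal ⊆ F2  ⇒  h_max = 2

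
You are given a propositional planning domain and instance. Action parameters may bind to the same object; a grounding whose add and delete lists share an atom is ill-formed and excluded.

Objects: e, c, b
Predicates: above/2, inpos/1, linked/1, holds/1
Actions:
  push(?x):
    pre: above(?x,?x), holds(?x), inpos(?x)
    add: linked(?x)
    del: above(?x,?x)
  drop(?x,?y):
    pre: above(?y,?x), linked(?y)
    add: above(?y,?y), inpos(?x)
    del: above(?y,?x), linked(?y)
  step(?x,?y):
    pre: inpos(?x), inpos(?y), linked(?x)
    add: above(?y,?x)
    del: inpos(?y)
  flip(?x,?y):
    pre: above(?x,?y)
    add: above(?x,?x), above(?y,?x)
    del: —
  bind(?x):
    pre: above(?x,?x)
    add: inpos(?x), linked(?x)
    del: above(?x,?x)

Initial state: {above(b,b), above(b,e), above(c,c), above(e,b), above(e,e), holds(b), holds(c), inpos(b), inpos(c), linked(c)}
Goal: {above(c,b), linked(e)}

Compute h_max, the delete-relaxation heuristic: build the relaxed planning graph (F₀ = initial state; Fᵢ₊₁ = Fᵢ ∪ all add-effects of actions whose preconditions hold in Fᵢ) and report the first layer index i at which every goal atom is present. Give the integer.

F0 = init (10 atoms)
F1 = F0 ∪ {above(b,c), inpos(e), linked(b), linked(e)}  (14 atoms)
F2 = F1 ∪ {above(c,b), above(c,e), above(e,c)}  (17 atoms)
goal ⊆ F2  ⇒  h_max = 2

2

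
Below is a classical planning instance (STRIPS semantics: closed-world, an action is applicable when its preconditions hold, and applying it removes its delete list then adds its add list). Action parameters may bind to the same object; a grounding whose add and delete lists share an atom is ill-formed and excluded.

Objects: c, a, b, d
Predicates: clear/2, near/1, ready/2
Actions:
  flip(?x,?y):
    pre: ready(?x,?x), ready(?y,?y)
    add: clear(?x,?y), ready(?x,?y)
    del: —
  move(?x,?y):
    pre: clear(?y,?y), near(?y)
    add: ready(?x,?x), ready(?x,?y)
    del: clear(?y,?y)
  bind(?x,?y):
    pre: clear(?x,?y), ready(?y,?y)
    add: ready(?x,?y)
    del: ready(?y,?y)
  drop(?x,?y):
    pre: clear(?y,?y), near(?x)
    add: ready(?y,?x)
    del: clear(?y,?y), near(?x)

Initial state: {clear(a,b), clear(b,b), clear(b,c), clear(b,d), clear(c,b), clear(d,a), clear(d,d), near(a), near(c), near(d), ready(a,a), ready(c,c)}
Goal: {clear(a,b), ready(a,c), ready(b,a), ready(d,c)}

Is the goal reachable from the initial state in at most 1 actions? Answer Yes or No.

No

1. flip(a,c)  →  {clear(a,b), clear(a,c), clear(b,b), clear(b,c), clear(b,d), clear(c,b), clear(d,a), clear(d,d), near(a), near(c), near(d), ready(a,a), ready(a,c), ready(c,c)}
2. drop(c,d)  →  {clear(a,b), clear(a,c), clear(b,b), clear(b,c), clear(b,d), clear(c,b), clear(d,a), near(a), near(d), ready(a,a), ready(a,c), ready(c,c), ready(d,c)}
3. drop(a,b)  →  {clear(a,b), clear(a,c), clear(b,c), clear(b,d), clear(c,b), clear(d,a), near(d), ready(a,a), ready(a,c), ready(b,a), ready(c,c), ready(d,c)}
optimal plan length = 3; 3 > 1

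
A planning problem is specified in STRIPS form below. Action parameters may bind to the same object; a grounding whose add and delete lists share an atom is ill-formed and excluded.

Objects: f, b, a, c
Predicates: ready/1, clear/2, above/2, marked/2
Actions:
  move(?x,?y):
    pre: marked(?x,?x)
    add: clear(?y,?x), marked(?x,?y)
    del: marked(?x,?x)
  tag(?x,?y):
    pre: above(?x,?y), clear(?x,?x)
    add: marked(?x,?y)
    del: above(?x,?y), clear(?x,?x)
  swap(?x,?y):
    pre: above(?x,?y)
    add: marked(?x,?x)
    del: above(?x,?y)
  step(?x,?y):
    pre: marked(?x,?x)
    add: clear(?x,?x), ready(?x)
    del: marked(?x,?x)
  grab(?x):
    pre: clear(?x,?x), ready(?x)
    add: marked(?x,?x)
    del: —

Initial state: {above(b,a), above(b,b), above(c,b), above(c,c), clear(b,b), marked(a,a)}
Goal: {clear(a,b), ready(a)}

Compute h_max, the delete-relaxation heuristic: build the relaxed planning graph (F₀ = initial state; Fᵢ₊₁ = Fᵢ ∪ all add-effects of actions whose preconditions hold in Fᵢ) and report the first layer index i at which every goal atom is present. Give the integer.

2

F0 = init (6 atoms)
F1 = F0 ∪ {clear(a,a), clear(b,a), clear(c,a), clear(f,a), marked(a,b), marked(a,c), marked(a,f), marked(b,a), marked(b,b), marked(c,c), ready(a)}  (17 atoms)
F2 = F1 ∪ {clear(a,b), clear(a,c), clear(b,c), clear(c,b), clear(c,c), clear(f,b), clear(f,c), marked(b,c), marked(b,f), marked(c,a), marked(c,b), marked(c,f), ready(b), ready(c)}  (31 atoms)
goal ⊆ F2  ⇒  h_max = 2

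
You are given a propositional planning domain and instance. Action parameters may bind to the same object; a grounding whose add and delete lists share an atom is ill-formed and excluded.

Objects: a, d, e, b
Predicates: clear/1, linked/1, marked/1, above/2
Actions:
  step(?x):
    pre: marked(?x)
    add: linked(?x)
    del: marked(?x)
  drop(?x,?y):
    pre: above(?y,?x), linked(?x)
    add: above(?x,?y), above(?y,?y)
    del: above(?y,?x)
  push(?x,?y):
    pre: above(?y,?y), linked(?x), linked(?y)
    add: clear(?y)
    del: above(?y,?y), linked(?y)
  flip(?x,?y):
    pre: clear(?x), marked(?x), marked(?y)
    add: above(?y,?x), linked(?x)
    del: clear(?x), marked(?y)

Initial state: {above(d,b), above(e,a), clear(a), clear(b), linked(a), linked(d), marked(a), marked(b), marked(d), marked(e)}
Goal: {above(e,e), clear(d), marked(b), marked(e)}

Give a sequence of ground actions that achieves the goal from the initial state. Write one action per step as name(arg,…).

drop(a,e); flip(a,d); drop(a,d); push(a,d)

1. drop(a,e)  →  {above(a,e), above(d,b), above(e,e), clear(a), clear(b), linked(a), linked(d), marked(a), marked(b), marked(d), marked(e)}
2. flip(a,d)  →  {above(a,e), above(d,a), above(d,b), above(e,e), clear(b), linked(a), linked(d), marked(a), marked(b), marked(e)}
3. drop(a,d)  →  {above(a,d), above(a,e), above(d,b), above(d,d), above(e,e), clear(b), linked(a), linked(d), marked(a), marked(b), marked(e)}
4. push(a,d)  →  {above(a,d), above(a,e), above(d,b), above(e,e), clear(b), clear(d), linked(a), marked(a), marked(b), marked(e)}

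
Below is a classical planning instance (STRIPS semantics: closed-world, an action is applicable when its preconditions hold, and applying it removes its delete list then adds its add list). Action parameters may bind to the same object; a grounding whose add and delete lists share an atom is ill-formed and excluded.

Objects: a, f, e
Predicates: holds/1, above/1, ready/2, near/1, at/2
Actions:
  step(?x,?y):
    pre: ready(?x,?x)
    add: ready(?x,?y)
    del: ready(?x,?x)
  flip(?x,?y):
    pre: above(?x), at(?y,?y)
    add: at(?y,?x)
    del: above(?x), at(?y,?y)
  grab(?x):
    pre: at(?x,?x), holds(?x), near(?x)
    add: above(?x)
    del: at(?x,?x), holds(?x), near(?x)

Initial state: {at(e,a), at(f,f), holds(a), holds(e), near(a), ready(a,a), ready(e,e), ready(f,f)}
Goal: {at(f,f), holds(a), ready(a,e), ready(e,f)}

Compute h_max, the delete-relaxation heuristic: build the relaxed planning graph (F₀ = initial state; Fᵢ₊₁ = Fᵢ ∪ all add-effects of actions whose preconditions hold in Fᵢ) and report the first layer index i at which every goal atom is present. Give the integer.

F0 = init (8 atoms)
F1 = F0 ∪ {ready(a,e), ready(a,f), ready(e,a), ready(e,f), ready(f,a), ready(f,e)}  (14 atoms)
goal ⊆ F1  ⇒  h_max = 1

1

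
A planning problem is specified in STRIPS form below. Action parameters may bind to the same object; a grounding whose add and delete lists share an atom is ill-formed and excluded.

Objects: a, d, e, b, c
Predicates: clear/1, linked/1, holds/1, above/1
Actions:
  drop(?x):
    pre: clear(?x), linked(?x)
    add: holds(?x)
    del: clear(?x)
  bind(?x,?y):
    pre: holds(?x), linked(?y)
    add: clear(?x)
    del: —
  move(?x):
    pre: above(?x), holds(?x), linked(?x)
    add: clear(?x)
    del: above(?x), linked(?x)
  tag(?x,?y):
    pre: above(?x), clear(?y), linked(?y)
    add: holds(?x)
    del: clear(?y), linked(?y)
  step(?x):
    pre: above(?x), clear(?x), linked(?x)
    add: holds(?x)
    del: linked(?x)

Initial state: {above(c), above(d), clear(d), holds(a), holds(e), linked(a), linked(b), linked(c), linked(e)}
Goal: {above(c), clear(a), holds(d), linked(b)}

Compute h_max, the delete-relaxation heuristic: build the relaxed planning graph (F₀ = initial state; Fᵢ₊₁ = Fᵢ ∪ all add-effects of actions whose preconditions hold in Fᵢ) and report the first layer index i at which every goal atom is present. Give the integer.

2

F0 = init (9 atoms)
F1 = F0 ∪ {clear(a), clear(e)}  (11 atoms)
F2 = F1 ∪ {holds(c), holds(d)}  (13 atoms)
goal ⊆ F2  ⇒  h_max = 2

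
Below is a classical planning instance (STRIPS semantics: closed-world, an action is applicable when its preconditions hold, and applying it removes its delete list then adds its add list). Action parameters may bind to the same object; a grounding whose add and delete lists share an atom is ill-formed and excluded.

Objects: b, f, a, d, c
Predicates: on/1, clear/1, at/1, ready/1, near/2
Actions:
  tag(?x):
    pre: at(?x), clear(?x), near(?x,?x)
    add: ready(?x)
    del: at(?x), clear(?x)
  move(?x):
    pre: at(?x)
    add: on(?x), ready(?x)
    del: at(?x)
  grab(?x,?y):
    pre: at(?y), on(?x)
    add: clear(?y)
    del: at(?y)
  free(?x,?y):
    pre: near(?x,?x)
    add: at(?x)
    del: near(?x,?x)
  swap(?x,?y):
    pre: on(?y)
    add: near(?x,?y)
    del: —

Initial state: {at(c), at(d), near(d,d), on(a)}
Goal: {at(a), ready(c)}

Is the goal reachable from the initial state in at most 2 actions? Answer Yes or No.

1. move(c)  →  {at(d), near(d,d), on(a), on(c), ready(c)}
2. swap(a,a)  →  {at(d), near(a,a), near(d,d), on(a), on(c), ready(c)}
3. free(a,b)  →  {at(a), at(d), near(d,d), on(a), on(c), ready(c)}
optimal plan length = 3; 3 > 2

No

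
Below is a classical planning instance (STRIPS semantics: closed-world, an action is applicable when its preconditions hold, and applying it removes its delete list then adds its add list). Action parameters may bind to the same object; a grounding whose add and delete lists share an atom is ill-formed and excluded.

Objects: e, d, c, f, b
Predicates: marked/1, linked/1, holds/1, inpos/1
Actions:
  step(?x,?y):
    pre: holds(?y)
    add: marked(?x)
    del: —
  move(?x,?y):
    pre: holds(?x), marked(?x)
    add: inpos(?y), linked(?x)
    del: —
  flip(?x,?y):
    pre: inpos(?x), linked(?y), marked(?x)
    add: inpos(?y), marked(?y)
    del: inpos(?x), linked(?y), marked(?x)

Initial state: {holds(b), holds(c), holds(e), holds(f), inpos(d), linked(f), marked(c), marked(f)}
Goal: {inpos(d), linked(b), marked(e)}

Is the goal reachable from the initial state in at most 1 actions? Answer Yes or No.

1. step(e,e)  →  {holds(b), holds(c), holds(e), holds(f), inpos(d), linked(f), marked(c), marked(e), marked(f)}
2. step(b,e)  →  {holds(b), holds(c), holds(e), holds(f), inpos(d), linked(f), marked(b), marked(c), marked(e), marked(f)}
3. move(b,e)  →  {holds(b), holds(c), holds(e), holds(f), inpos(d), inpos(e), linked(b), linked(f), marked(b), marked(c), marked(e), marked(f)}
optimal plan length = 3; 3 > 1

No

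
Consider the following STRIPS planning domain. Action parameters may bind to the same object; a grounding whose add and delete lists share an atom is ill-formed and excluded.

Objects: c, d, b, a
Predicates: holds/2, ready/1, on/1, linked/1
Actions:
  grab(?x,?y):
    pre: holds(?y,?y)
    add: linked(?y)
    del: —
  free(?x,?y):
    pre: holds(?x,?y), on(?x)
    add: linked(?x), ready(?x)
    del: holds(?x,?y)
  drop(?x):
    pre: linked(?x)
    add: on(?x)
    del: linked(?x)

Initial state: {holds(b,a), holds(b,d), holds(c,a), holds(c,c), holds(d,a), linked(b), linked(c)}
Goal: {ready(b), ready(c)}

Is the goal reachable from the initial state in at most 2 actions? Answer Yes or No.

1. drop(c)  →  {holds(b,a), holds(b,d), holds(c,a), holds(c,c), holds(d,a), linked(b), on(c)}
2. free(c,c)  →  {holds(b,a), holds(b,d), holds(c,a), holds(d,a), linked(b), linked(c), on(c), ready(c)}
3. drop(b)  →  {holds(b,a), holds(b,d), holds(c,a), holds(d,a), linked(c), on(b), on(c), ready(c)}
4. free(b,d)  →  {holds(b,a), holds(c,a), holds(d,a), linked(b), linked(c), on(b), on(c), ready(b), ready(c)}
optimal plan length = 4; 4 > 2

No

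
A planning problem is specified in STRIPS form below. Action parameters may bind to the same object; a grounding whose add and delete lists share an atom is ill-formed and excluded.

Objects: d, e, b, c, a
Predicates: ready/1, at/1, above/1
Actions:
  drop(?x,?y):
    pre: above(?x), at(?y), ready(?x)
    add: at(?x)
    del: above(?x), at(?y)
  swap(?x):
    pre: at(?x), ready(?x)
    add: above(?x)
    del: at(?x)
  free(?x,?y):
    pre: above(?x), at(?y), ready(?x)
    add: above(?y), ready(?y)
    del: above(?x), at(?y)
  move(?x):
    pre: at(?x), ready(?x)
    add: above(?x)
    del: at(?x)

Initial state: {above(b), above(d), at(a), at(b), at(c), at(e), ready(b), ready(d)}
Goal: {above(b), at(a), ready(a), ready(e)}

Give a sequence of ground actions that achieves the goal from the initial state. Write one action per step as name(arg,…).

1. free(d,e)  →  {above(b), above(e), at(a), at(b), at(c), ready(b), ready(d), ready(e)}
2. free(e,a)  →  {above(a), above(b), at(b), at(c), ready(a), ready(b), ready(d), ready(e)}
3. drop(a,b)  →  {above(b), at(a), at(c), ready(a), ready(b), ready(d), ready(e)}

free(d,e); free(e,a); drop(a,b)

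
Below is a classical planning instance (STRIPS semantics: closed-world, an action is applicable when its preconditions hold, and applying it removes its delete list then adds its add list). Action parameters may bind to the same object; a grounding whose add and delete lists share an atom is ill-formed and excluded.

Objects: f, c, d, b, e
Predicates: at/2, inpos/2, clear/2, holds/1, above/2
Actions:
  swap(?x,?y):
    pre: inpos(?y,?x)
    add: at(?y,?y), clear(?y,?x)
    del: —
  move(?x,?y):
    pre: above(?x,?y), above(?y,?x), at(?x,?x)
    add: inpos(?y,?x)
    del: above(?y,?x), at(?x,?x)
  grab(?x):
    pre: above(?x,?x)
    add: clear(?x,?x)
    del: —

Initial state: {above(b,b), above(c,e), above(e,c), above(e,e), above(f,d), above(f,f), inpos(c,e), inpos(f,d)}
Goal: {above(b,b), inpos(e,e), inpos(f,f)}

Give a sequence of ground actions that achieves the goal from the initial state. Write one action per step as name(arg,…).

swap(d,f); swap(e,c); move(f,f); move(c,e); swap(c,e); move(e,e)

1. swap(d,f)  →  {above(b,b), above(c,e), above(e,c), above(e,e), above(f,d), above(f,f), at(f,f), clear(f,d), inpos(c,e), inpos(f,d)}
2. swap(e,c)  →  {above(b,b), above(c,e), above(e,c), above(e,e), above(f,d), above(f,f), at(c,c), at(f,f), clear(c,e), clear(f,d), inpos(c,e), inpos(f,d)}
3. move(f,f)  →  {above(b,b), above(c,e), above(e,c), above(e,e), above(f,d), at(c,c), clear(c,e), clear(f,d), inpos(c,e), inpos(f,d), inpos(f,f)}
4. move(c,e)  →  {above(b,b), above(c,e), above(e,e), above(f,d), clear(c,e), clear(f,d), inpos(c,e), inpos(e,c), inpos(f,d), inpos(f,f)}
5. swap(c,e)  →  {above(b,b), above(c,e), above(e,e), above(f,d), at(e,e), clear(c,e), clear(e,c), clear(f,d), inpos(c,e), inpos(e,c), inpos(f,d), inpos(f,f)}
6. move(e,e)  →  {above(b,b), above(c,e), above(f,d), clear(c,e), clear(e,c), clear(f,d), inpos(c,e), inpos(e,c), inpos(e,e), inpos(f,d), inpos(f,f)}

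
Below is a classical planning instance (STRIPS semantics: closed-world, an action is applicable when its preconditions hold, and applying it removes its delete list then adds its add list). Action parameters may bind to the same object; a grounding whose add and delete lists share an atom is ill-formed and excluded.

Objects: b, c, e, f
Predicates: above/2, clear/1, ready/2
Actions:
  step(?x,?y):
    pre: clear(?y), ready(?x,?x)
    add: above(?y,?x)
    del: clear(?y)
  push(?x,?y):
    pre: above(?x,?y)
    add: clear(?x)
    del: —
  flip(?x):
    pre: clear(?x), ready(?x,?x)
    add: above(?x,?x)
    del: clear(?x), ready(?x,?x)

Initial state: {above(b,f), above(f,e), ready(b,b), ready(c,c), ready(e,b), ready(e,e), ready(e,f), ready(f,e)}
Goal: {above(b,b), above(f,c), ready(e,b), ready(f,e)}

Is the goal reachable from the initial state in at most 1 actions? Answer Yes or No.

1. push(b,f)  →  {above(b,f), above(f,e), clear(b), ready(b,b), ready(c,c), ready(e,b), ready(e,e), ready(e,f), ready(f,e)}
2. step(b,b)  →  {above(b,b), above(b,f), above(f,e), ready(b,b), ready(c,c), ready(e,b), ready(e,e), ready(e,f), ready(f,e)}
3. push(f,e)  →  {above(b,b), above(b,f), above(f,e), clear(f), ready(b,b), ready(c,c), ready(e,b), ready(e,e), ready(e,f), ready(f,e)}
4. step(c,f)  →  {above(b,b), above(b,f), above(f,c), above(f,e), ready(b,b), ready(c,c), ready(e,b), ready(e,e), ready(e,f), ready(f,e)}
optimal plan length = 4; 4 > 1

No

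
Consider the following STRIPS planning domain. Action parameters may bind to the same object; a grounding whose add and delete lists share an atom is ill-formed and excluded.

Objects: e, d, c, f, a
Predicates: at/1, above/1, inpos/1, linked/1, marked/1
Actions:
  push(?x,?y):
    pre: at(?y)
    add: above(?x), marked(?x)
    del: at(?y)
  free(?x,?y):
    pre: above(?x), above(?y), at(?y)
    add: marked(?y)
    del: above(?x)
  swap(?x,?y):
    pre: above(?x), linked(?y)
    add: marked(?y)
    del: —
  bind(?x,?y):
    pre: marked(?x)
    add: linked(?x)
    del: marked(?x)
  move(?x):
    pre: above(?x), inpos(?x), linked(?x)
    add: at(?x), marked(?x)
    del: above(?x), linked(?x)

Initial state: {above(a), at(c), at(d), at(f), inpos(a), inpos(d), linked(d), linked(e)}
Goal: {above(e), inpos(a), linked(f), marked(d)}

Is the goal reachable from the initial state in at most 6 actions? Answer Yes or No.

1. push(e,d)  →  {above(a), above(e), at(c), at(f), inpos(a), inpos(d), linked(d), linked(e), marked(e)}
2. push(d,c)  →  {above(a), above(d), above(e), at(f), inpos(a), inpos(d), linked(d), linked(e), marked(d), marked(e)}
3. push(f,f)  →  {above(a), above(d), above(e), above(f), inpos(a), inpos(d), linked(d), linked(e), marked(d), marked(e), marked(f)}
4. bind(f,e)  →  {above(a), above(d), above(e), above(f), inpos(a), inpos(d), linked(d), linked(e), linked(f), marked(d), marked(e)}
optimal plan length = 4; 4 ≤ 6

Yes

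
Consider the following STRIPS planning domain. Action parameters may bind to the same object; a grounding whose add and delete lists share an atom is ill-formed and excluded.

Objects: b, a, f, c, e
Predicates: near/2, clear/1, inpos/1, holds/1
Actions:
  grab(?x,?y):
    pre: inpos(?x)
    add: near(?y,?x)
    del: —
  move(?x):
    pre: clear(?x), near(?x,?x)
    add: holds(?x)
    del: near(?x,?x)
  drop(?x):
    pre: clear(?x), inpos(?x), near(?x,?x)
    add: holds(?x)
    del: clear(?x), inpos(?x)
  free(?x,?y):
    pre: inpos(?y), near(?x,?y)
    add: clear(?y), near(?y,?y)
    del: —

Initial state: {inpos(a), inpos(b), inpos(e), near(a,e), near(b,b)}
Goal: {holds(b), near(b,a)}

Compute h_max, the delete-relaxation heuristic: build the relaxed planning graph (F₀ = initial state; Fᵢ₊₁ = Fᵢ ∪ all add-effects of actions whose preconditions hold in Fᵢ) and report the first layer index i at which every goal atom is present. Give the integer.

2

F0 = init (5 atoms)
F1 = F0 ∪ {clear(b), clear(e), near(a,a), near(a,b), near(b,a), near(b,e), near(c,a), near(c,b), near(c,e), near(e,a), near(e,b), near(e,e), near(f,a), near(f,b), near(f,e)}  (20 atoms)
F2 = F1 ∪ {clear(a), holds(b), holds(e)}  (23 atoms)
goal ⊆ F2  ⇒  h_max = 2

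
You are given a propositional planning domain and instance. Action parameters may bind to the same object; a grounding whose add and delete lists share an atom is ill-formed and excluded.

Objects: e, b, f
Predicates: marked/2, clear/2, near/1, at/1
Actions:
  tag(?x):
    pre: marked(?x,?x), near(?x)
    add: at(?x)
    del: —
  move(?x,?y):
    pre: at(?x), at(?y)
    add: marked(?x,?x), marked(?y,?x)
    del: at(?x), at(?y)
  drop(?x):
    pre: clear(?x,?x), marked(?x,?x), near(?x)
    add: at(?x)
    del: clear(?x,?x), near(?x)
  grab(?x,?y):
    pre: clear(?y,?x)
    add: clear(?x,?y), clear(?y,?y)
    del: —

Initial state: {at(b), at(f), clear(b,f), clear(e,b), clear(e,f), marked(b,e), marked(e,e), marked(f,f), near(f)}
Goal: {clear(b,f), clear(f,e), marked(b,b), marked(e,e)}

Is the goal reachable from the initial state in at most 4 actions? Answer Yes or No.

Yes

1. move(b,b)  →  {at(f), clear(b,f), clear(e,b), clear(e,f), marked(b,b), marked(b,e), marked(e,e), marked(f,f), near(f)}
2. grab(f,e)  →  {at(f), clear(b,f), clear(e,b), clear(e,e), clear(e,f), clear(f,e), marked(b,b), marked(b,e), marked(e,e), marked(f,f), near(f)}
optimal plan length = 2; 2 ≤ 4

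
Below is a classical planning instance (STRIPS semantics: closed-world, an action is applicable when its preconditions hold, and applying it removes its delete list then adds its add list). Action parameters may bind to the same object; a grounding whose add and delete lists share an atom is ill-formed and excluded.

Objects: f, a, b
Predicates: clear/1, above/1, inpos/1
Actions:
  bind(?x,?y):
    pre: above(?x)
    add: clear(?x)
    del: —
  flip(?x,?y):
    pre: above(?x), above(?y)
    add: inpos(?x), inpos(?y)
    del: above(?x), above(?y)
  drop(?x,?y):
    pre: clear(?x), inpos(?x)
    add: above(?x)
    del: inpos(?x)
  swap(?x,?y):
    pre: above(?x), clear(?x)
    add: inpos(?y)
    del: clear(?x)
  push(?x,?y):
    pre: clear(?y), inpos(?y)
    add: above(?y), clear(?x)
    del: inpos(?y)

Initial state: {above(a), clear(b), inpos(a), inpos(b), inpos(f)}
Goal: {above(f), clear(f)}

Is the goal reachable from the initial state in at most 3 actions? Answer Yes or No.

1. push(f,b)  →  {above(a), above(b), clear(b), clear(f), inpos(a), inpos(f)}
2. drop(f,f)  →  {above(a), above(b), above(f), clear(b), clear(f), inpos(a)}
optimal plan length = 2; 2 ≤ 3

Yes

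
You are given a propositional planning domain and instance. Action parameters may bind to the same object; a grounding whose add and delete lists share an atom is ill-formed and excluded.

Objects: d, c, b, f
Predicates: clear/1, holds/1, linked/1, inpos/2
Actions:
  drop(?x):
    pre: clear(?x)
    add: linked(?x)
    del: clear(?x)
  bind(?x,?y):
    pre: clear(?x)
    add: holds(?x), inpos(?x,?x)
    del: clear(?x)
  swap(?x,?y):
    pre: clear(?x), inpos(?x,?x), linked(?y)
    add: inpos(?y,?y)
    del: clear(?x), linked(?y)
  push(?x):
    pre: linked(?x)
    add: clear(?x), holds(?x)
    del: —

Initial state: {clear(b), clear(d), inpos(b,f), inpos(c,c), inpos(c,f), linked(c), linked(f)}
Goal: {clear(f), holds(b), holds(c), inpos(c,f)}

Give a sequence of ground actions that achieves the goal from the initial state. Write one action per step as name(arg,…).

1. bind(b,d)  →  {clear(d), holds(b), inpos(b,b), inpos(b,f), inpos(c,c), inpos(c,f), linked(c), linked(f)}
2. push(c)  →  {clear(c), clear(d), holds(b), holds(c), inpos(b,b), inpos(b,f), inpos(c,c), inpos(c,f), linked(c), linked(f)}
3. push(f)  →  {clear(c), clear(d), clear(f), holds(b), holds(c), holds(f), inpos(b,b), inpos(b,f), inpos(c,c), inpos(c,f), linked(c), linked(f)}

bind(b,d); push(c); push(f)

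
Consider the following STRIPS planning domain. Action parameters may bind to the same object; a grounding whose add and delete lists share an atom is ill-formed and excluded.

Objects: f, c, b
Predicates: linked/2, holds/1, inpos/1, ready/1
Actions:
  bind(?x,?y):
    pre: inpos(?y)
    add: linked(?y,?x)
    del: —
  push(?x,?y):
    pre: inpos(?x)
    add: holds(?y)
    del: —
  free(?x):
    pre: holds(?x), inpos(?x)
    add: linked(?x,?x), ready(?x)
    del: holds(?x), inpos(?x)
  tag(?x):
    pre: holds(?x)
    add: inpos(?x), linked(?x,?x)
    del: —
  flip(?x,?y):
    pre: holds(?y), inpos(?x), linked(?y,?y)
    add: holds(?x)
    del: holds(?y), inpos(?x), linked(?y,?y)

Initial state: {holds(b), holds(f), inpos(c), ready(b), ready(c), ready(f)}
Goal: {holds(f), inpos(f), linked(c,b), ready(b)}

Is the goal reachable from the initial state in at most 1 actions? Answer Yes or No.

No

1. bind(b,c)  →  {holds(b), holds(f), inpos(c), linked(c,b), ready(b), ready(c), ready(f)}
2. tag(f)  →  {holds(b), holds(f), inpos(c), inpos(f), linked(c,b), linked(f,f), ready(b), ready(c), ready(f)}
optimal plan length = 2; 2 > 1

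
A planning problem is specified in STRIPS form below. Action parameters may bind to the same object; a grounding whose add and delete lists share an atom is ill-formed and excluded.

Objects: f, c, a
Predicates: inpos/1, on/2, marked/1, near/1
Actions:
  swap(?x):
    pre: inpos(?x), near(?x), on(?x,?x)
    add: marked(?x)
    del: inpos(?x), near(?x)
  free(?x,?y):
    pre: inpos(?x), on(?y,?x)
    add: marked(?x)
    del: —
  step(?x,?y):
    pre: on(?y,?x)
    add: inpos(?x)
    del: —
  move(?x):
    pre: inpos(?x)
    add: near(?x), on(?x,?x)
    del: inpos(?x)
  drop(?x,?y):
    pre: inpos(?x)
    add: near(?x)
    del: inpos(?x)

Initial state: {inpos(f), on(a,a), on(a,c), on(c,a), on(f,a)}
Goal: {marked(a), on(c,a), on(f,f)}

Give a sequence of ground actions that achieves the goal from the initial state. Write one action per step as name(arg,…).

step(a,f); free(a,f); move(f)

1. step(a,f)  →  {inpos(a), inpos(f), on(a,a), on(a,c), on(c,a), on(f,a)}
2. free(a,f)  →  {inpos(a), inpos(f), marked(a), on(a,a), on(a,c), on(c,a), on(f,a)}
3. move(f)  →  {inpos(a), marked(a), near(f), on(a,a), on(a,c), on(c,a), on(f,a), on(f,f)}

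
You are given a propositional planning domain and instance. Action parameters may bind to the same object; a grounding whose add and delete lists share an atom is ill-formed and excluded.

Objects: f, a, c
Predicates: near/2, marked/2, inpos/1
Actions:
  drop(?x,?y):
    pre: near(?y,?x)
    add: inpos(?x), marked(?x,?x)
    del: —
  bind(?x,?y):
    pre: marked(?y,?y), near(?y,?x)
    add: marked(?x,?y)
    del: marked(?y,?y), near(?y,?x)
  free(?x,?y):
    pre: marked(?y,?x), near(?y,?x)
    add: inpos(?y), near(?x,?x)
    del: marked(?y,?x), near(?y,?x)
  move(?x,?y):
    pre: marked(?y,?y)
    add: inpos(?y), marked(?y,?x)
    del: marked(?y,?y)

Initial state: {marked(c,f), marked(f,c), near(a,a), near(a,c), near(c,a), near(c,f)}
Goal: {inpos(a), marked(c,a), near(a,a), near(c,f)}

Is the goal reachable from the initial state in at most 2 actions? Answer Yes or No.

Yes

1. drop(a,a)  →  {inpos(a), marked(a,a), marked(c,f), marked(f,c), near(a,a), near(a,c), near(c,a), near(c,f)}
2. bind(c,a)  →  {inpos(a), marked(c,a), marked(c,f), marked(f,c), near(a,a), near(c,a), near(c,f)}
optimal plan length = 2; 2 ≤ 2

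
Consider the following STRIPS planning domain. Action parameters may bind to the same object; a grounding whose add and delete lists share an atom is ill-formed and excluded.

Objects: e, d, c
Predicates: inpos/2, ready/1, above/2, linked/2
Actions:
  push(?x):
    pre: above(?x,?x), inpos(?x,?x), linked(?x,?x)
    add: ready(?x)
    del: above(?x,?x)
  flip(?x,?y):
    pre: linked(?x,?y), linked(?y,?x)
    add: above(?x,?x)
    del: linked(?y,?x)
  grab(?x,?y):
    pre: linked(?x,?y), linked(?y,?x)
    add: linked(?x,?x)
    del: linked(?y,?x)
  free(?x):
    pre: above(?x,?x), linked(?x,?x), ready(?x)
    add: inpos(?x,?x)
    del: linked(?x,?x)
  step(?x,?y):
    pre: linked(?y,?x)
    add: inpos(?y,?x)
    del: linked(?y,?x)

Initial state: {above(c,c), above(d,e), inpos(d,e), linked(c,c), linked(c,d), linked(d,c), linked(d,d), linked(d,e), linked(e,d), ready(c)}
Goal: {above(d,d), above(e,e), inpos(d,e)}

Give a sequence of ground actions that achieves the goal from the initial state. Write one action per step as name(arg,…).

1. flip(e,d)  →  {above(c,c), above(d,e), above(e,e), inpos(d,e), linked(c,c), linked(c,d), linked(d,c), linked(d,d), linked(e,d), ready(c)}
2. flip(d,d)  →  {above(c,c), above(d,d), above(d,e), above(e,e), inpos(d,e), linked(c,c), linked(c,d), linked(d,c), linked(e,d), ready(c)}

flip(e,d); flip(d,d)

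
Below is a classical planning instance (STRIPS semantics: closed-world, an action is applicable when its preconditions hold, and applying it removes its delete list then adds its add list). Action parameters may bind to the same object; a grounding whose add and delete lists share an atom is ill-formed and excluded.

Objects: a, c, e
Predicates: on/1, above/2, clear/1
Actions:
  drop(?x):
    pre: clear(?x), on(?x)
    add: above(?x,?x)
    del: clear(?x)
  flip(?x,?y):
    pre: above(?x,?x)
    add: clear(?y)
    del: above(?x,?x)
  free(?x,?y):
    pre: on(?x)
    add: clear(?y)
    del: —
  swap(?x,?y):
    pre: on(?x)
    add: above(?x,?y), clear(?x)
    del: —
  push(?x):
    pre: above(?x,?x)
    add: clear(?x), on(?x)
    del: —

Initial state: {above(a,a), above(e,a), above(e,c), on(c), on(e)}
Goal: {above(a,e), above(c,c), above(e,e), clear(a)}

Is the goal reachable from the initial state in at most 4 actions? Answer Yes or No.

1. swap(c,c)  →  {above(a,a), above(c,c), above(e,a), above(e,c), clear(c), on(c), on(e)}
2. swap(e,e)  →  {above(a,a), above(c,c), above(e,a), above(e,c), above(e,e), clear(c), clear(e), on(c), on(e)}
3. push(a)  →  {above(a,a), above(c,c), above(e,a), above(e,c), above(e,e), clear(a), clear(c), clear(e), on(a), on(c), on(e)}
4. swap(a,e)  →  {above(a,a), above(a,e), above(c,c), above(e,a), above(e,c), above(e,e), clear(a), clear(c), clear(e), on(a), on(c), on(e)}
optimal plan length = 4; 4 ≤ 4

Yes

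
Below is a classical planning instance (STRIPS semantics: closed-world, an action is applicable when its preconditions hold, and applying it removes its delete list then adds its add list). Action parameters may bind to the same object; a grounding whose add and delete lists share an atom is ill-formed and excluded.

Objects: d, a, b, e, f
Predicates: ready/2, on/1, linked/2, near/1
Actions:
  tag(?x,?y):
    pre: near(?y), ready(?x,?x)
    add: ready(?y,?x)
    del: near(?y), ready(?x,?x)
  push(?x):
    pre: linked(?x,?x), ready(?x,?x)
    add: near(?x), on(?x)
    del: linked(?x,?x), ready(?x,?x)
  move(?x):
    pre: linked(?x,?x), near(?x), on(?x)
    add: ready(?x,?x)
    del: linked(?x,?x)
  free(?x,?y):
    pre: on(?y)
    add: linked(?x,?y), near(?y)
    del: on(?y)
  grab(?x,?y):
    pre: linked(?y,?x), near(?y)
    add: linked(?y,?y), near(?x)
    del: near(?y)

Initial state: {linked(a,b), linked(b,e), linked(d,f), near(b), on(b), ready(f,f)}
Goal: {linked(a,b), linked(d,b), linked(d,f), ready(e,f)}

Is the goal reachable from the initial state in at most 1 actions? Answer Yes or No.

No

1. free(d,b)  →  {linked(a,b), linked(b,e), linked(d,b), linked(d,f), near(b), ready(f,f)}
2. grab(e,b)  →  {linked(a,b), linked(b,b), linked(b,e), linked(d,b), linked(d,f), near(e), ready(f,f)}
3. tag(f,e)  →  {linked(a,b), linked(b,b), linked(b,e), linked(d,b), linked(d,f), ready(e,f)}
optimal plan length = 3; 3 > 1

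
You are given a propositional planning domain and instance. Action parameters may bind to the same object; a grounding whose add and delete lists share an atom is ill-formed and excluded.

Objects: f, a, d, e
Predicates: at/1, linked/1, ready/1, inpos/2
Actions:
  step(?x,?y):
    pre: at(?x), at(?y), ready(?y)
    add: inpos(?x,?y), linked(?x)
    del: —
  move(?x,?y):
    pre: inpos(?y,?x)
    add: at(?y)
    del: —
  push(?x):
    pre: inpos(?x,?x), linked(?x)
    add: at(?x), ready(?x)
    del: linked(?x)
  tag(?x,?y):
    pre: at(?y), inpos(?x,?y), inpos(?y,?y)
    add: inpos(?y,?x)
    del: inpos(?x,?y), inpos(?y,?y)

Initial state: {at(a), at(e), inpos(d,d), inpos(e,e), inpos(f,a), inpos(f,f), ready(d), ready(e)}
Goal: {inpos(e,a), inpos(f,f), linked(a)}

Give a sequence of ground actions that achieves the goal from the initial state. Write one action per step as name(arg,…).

step(a,e); tag(a,e)

1. step(a,e)  →  {at(a), at(e), inpos(a,e), inpos(d,d), inpos(e,e), inpos(f,a), inpos(f,f), linked(a), ready(d), ready(e)}
2. tag(a,e)  →  {at(a), at(e), inpos(d,d), inpos(e,a), inpos(f,a), inpos(f,f), linked(a), ready(d), ready(e)}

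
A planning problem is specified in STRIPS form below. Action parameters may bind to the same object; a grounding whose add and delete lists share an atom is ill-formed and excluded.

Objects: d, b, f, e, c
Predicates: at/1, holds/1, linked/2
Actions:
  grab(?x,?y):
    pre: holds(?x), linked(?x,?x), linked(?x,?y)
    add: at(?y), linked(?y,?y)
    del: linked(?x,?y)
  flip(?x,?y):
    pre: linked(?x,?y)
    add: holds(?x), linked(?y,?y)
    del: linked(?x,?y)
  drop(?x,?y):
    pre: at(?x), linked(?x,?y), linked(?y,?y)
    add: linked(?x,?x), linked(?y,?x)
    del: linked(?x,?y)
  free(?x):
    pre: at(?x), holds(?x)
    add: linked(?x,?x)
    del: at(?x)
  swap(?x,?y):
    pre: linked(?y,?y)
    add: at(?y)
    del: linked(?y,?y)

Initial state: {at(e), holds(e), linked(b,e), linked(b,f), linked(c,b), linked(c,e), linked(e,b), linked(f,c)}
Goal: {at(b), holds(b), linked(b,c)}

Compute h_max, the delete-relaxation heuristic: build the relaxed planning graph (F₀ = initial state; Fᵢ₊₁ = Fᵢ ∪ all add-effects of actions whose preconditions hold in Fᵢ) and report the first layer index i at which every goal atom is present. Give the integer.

3

F0 = init (8 atoms)
F1 = F0 ∪ {holds(b), holds(c), holds(f), linked(b,b), linked(c,c), linked(e,e), linked(f,f)}  (15 atoms)
F2 = F1 ∪ {at(b), at(c), at(f)}  (18 atoms)
F3 = F2 ∪ {linked(b,c), linked(c,f), linked(e,c), linked(f,b)}  (22 atoms)
goal ⊆ F3  ⇒  h_max = 3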